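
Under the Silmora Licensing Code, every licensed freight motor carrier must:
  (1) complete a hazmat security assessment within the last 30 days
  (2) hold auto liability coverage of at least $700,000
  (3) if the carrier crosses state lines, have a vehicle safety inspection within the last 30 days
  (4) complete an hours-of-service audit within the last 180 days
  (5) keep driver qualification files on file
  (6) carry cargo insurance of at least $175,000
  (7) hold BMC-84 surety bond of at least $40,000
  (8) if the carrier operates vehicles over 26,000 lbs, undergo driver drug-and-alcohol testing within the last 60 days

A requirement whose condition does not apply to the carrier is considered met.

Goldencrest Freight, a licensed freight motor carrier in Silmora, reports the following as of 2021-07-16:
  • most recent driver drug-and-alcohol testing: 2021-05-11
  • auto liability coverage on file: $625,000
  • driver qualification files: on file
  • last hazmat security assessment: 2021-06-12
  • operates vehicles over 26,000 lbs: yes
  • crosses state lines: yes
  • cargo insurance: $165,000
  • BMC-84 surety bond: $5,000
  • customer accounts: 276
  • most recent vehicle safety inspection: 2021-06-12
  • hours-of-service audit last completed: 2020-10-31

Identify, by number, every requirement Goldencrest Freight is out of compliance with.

1. hazmat security assessment 34 days ago vs limit 30 → not met
2. auto liability coverage $625,000 < $700,000 → not met
3. condition 'crosses state lines' holds; vehicle safety inspection 34 days ago vs limit 30 → not met
4. hours-of-service audit 258 days ago vs limit 180 → not met
5. driver qualification files present → met
6. cargo insurance $165,000 < $175,000 → not met
7. BMC-84 surety bond $5,000 < $40,000 → not met
8. condition 'operates vehicles over 26,000 lbs' holds; driver drug-and-alcohol testing 66 days ago vs limit 60 → not met
Not met: 1, 2, 3, 4, 6, 7, 8

1, 2, 3, 4, 6, 7, 8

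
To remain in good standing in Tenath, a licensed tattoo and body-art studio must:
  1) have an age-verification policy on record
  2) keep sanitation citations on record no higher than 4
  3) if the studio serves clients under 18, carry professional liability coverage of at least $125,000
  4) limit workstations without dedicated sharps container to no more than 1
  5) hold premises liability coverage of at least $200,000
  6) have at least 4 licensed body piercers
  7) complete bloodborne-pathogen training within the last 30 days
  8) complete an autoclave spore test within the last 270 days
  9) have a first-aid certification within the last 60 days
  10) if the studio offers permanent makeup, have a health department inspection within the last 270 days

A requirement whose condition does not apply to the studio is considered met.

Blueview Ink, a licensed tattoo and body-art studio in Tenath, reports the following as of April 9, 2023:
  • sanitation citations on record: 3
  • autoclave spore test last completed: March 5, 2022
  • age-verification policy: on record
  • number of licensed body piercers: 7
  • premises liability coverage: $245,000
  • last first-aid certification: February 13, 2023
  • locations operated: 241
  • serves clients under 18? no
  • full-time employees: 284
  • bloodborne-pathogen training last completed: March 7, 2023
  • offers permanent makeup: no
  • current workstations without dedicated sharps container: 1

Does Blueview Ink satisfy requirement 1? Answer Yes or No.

Yes

1. age-verification policy present → met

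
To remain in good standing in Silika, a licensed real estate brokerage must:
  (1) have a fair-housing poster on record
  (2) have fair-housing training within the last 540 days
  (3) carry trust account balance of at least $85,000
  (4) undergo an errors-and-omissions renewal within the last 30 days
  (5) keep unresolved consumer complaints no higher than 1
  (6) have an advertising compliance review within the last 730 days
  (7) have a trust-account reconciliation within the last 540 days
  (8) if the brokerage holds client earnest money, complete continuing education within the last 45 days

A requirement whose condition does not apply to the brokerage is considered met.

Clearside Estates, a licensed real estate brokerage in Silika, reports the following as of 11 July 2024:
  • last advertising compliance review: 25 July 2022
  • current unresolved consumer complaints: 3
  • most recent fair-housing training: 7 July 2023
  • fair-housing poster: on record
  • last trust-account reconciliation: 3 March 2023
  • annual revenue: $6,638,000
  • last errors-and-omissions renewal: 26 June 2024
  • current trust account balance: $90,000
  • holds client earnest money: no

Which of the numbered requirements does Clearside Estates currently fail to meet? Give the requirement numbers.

5

1. fair-housing poster present → met
2. fair-housing training 370 days ago vs limit 540 → met
3. trust account balance $90,000 ≥ $85,000 → met
4. errors-and-omissions renewal 15 days ago vs limit 30 → met
5. unresolved consumer complaints 3 > 1 → not met
6. advertising compliance review 717 days ago vs limit 730 → met
7. trust-account reconciliation 496 days ago vs limit 540 → met
8. condition 'holds client earnest money' does not hold → requirement n/a → met
Not met: 5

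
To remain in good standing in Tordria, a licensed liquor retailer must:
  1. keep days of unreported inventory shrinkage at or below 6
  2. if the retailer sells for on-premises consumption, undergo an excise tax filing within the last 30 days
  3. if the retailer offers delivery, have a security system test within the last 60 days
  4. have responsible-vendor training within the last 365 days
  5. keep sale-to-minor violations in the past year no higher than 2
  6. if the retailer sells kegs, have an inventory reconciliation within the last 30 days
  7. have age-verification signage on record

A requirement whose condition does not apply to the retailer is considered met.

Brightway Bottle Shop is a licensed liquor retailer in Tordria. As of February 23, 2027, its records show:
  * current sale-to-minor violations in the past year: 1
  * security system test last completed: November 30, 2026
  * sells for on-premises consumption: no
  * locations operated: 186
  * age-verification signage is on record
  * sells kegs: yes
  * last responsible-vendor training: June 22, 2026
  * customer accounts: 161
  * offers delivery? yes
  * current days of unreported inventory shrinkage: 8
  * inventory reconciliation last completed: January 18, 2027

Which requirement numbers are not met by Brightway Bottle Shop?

1. days of unreported inventory shrinkage 8 > 6 → not met
2. condition 'sells for on-premises consumption' does not hold → requirement n/a → met
3. condition 'offers delivery' holds; security system test 85 days ago vs limit 60 → not met
4. responsible-vendor training 246 days ago vs limit 365 → met
5. sale-to-minor violations in the past year 1 ≤ 2 → met
6. condition 'sells kegs' holds; inventory reconciliation 36 days ago vs limit 30 → not met
7. age-verification signage present → met
Not met: 1, 3, 6

1, 3, 6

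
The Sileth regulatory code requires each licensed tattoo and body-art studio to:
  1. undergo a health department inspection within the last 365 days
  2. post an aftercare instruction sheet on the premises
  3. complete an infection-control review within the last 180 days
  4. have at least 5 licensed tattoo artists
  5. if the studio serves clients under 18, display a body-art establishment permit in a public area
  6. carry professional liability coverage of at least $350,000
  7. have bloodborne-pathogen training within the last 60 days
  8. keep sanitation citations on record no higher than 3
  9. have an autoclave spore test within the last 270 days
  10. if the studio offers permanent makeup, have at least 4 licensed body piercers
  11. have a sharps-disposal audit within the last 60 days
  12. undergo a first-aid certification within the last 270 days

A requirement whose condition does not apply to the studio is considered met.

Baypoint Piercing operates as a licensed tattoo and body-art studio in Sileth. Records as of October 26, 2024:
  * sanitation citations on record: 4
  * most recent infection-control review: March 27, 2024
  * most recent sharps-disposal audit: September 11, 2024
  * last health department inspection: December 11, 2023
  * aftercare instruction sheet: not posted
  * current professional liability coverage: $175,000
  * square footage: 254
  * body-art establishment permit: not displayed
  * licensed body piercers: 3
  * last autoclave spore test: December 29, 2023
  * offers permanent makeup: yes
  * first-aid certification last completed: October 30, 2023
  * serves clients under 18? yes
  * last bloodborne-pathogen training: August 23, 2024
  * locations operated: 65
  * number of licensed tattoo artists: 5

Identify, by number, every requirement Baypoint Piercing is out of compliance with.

2, 3, 5, 6, 7, 8, 9, 10, 12

1. health department inspection 320 days ago vs limit 365 → met
2. aftercare instruction sheet absent → not met
3. infection-control review 213 days ago vs limit 180 → not met
4. licensed tattoo artists 5 ≥ 5 → met
5. condition 'serves clients under 18' holds; body-art establishment permit absent → not met
6. professional liability coverage $175,000 < $350,000 → not met
7. bloodborne-pathogen training 64 days ago vs limit 60 → not met
8. sanitation citations on record 4 > 3 → not met
9. autoclave spore test 302 days ago vs limit 270 → not met
10. condition 'offers permanent makeup' holds; licensed body piercers 3 < 4 → not met
11. sharps-disposal audit 45 days ago vs limit 60 → met
12. first-aid certification 362 days ago vs limit 270 → not met
Not met: 2, 3, 5, 6, 7, 8, 9, 10, 12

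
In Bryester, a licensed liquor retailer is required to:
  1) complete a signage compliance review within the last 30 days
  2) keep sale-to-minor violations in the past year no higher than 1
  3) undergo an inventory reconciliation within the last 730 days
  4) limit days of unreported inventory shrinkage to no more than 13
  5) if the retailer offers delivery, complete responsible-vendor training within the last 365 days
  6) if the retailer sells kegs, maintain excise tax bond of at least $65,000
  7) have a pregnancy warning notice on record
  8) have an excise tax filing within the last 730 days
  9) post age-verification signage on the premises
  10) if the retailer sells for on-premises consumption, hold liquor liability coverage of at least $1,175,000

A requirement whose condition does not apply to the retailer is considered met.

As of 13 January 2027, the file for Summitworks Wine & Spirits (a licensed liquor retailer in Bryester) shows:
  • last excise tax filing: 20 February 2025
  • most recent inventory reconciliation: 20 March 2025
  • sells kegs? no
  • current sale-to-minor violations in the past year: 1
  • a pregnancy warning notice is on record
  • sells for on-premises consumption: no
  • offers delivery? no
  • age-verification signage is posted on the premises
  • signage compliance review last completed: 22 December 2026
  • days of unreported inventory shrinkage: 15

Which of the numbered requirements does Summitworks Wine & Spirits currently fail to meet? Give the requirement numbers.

1. signage compliance review 22 days ago vs limit 30 → met
2. sale-to-minor violations in the past year 1 ≤ 1 → met
3. inventory reconciliation 664 days ago vs limit 730 → met
4. days of unreported inventory shrinkage 15 > 13 → not met
5. condition 'offers delivery' does not hold → requirement n/a → met
6. condition 'sells kegs' does not hold → requirement n/a → met
7. pregnancy warning notice present → met
8. excise tax filing 692 days ago vs limit 730 → met
9. age-verification signage present → met
10. condition 'sells for on-premises consumption' does not hold → requirement n/a → met
Not met: 4

4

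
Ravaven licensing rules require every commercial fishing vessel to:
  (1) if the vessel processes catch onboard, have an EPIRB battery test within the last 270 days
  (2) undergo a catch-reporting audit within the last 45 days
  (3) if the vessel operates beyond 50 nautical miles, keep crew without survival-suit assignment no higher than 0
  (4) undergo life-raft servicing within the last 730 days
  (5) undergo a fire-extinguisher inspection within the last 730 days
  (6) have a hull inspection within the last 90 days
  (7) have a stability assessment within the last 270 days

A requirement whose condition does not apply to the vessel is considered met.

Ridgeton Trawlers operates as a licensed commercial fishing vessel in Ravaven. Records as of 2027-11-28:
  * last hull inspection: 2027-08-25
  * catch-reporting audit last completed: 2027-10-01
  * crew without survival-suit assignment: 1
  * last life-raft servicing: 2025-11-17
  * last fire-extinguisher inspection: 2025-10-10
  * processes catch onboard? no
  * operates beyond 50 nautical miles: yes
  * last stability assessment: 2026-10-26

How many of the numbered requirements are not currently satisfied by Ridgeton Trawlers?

6

1. condition 'processes catch onboard' does not hold → requirement n/a → met
2. catch-reporting audit 58 days ago vs limit 45 → not met
3. condition 'operates beyond 50 nautical miles' holds; crew without survival-suit assignment 1 > 0 → not met
4. life-raft servicing 741 days ago vs limit 730 → not met
5. fire-extinguisher inspection 779 days ago vs limit 730 → not met
6. hull inspection 95 days ago vs limit 90 → not met
7. stability assessment 398 days ago vs limit 270 → not met
Not met: 6 of 7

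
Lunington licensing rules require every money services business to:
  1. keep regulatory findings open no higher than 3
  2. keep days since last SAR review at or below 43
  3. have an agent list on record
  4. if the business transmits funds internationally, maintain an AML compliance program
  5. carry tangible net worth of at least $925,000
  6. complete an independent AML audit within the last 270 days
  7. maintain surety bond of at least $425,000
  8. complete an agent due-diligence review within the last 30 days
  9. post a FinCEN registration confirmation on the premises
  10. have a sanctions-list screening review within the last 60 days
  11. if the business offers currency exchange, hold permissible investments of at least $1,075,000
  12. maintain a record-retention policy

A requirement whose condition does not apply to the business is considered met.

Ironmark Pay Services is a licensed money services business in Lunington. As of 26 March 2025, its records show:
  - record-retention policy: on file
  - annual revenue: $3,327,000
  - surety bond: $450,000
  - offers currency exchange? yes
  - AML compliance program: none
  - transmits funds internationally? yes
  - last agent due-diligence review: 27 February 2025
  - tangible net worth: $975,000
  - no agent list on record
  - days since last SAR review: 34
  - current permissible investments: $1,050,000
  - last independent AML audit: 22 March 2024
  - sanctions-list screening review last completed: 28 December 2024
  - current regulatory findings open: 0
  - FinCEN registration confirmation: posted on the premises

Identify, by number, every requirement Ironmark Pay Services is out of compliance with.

1. regulatory findings open 0 ≤ 3 → met
2. days since last SAR review 34 ≤ 43 → met
3. agent list absent → not met
4. condition 'transmits funds internationally' holds; AML compliance program absent → not met
5. tangible net worth $975,000 ≥ $925,000 → met
6. independent AML audit 369 days ago vs limit 270 → not met
7. surety bond $450,000 ≥ $425,000 → met
8. agent due-diligence review 27 days ago vs limit 30 → met
9. FinCEN registration confirmation present → met
10. sanctions-list screening review 88 days ago vs limit 60 → not met
11. condition 'offers currency exchange' holds; permissible investments $1,050,000 < $1,075,000 → not met
12. record-retention policy present → met
Not met: 3, 4, 6, 10, 11

3, 4, 6, 10, 11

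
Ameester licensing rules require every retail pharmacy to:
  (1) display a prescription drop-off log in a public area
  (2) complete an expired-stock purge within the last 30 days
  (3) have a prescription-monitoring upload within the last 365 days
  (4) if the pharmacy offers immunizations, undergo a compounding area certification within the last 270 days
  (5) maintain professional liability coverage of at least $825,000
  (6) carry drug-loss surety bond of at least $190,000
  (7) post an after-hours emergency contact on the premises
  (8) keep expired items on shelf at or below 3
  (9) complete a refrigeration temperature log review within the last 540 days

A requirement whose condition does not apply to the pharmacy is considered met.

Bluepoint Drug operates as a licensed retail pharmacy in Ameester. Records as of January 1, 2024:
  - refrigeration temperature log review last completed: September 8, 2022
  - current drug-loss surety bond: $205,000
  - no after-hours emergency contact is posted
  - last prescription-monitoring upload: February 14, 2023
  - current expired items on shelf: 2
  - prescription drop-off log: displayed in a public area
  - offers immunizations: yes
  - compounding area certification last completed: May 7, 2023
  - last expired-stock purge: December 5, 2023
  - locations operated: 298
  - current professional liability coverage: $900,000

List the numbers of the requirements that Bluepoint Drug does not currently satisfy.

1. prescription drop-off log present → met
2. expired-stock purge 27 days ago vs limit 30 → met
3. prescription-monitoring upload 321 days ago vs limit 365 → met
4. condition 'offers immunizations' holds; compounding area certification 239 days ago vs limit 270 → met
5. professional liability coverage $900,000 ≥ $825,000 → met
6. drug-loss surety bond $205,000 ≥ $190,000 → met
7. after-hours emergency contact absent → not met
8. expired items on shelf 2 ≤ 3 → met
9. refrigeration temperature log review 480 days ago vs limit 540 → met
Not met: 7

7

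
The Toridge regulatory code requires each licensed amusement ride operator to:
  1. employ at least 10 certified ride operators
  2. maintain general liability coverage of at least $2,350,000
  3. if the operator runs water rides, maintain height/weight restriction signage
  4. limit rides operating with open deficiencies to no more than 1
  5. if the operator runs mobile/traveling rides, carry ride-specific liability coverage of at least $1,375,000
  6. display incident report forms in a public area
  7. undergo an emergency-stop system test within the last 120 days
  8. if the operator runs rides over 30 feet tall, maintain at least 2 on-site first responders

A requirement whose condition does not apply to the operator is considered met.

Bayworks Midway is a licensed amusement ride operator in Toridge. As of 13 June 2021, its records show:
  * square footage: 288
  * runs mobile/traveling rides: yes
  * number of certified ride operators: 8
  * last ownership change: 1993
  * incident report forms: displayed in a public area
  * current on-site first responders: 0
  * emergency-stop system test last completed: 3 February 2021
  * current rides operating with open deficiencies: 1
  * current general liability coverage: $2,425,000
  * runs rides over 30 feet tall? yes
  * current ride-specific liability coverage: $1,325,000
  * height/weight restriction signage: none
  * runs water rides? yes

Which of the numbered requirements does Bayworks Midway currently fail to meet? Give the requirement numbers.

1, 3, 5, 7, 8

1. certified ride operators 8 < 10 → not met
2. general liability coverage $2,425,000 ≥ $2,350,000 → met
3. condition 'runs water rides' holds; height/weight restriction signage absent → not met
4. rides operating with open deficiencies 1 ≤ 1 → met
5. condition 'runs mobile/traveling rides' holds; ride-specific liability coverage $1,325,000 < $1,375,000 → not met
6. incident report forms present → met
7. emergency-stop system test 130 days ago vs limit 120 → not met
8. condition 'runs rides over 30 feet tall' holds; on-site first responders 0 < 2 → not met
Not met: 1, 3, 5, 7, 8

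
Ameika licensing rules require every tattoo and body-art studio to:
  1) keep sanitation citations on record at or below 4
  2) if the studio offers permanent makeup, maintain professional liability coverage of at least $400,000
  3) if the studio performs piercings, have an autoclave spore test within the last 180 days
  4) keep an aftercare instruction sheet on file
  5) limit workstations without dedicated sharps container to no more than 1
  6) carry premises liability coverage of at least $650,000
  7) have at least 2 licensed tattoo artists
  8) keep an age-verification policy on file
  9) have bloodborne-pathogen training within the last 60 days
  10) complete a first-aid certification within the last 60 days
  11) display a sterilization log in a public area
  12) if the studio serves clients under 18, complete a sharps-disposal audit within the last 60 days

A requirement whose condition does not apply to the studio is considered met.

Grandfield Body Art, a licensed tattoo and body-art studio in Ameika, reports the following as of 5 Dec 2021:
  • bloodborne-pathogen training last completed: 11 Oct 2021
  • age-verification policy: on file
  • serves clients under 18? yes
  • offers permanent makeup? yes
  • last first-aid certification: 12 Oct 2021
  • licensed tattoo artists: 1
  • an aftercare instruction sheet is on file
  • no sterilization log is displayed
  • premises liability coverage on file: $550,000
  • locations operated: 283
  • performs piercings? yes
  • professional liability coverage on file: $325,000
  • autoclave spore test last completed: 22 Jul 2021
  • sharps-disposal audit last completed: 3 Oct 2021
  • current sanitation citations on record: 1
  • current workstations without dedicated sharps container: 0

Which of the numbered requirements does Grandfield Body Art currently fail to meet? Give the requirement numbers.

1. sanitation citations on record 1 ≤ 4 → met
2. condition 'offers permanent makeup' holds; professional liability coverage $325,000 < $400,000 → not met
3. condition 'performs piercings' holds; autoclave spore test 136 days ago vs limit 180 → met
4. aftercare instruction sheet present → met
5. workstations without dedicated sharps container 0 ≤ 1 → met
6. premises liability coverage $550,000 < $650,000 → not met
7. licensed tattoo artists 1 < 2 → not met
8. age-verification policy present → met
9. bloodborne-pathogen training 55 days ago vs limit 60 → met
10. first-aid certification 54 days ago vs limit 60 → met
11. sterilization log absent → not met
12. condition 'serves clients under 18' holds; sharps-disposal audit 63 days ago vs limit 60 → not met
Not met: 2, 6, 7, 11, 12

2, 6, 7, 11, 12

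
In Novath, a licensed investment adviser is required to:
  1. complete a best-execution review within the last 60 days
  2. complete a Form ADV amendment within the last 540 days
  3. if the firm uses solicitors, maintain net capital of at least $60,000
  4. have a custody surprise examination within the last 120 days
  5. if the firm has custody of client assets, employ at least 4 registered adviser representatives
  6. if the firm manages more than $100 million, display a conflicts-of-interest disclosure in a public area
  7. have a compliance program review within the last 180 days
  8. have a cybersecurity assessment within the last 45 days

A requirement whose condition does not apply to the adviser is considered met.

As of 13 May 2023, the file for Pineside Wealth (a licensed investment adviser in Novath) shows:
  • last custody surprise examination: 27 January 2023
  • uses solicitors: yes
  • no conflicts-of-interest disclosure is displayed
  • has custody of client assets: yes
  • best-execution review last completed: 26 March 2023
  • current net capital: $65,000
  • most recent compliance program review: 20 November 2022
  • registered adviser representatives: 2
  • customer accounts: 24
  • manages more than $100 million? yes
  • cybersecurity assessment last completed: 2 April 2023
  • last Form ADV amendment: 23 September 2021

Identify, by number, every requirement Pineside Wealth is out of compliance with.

2, 5, 6

1. best-execution review 48 days ago vs limit 60 → met
2. Form ADV amendment 597 days ago vs limit 540 → not met
3. condition 'uses solicitors' holds; net capital $65,000 ≥ $60,000 → met
4. custody surprise examination 106 days ago vs limit 120 → met
5. condition 'has custody of client assets' holds; registered adviser representatives 2 < 4 → not met
6. condition 'manages more than $100 million' holds; conflicts-of-interest disclosure absent → not met
7. compliance program review 174 days ago vs limit 180 → met
8. cybersecurity assessment 41 days ago vs limit 45 → met
Not met: 2, 5, 6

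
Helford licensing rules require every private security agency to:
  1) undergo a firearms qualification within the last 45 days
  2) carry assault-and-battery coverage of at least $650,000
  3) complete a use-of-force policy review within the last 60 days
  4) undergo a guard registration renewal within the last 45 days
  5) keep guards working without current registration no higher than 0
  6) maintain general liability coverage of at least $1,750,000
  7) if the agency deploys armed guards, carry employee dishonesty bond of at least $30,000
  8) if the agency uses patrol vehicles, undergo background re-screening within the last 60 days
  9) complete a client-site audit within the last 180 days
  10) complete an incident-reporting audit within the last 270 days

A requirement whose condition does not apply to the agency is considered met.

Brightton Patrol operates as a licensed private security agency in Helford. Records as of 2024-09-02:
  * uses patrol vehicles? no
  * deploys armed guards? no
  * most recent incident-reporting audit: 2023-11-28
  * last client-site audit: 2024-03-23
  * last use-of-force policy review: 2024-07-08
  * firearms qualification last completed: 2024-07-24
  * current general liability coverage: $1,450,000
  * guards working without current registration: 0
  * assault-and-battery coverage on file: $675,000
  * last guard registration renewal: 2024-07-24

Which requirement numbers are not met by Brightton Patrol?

6, 10

1. firearms qualification 40 days ago vs limit 45 → met
2. assault-and-battery coverage $675,000 ≥ $650,000 → met
3. use-of-force policy review 56 days ago vs limit 60 → met
4. guard registration renewal 40 days ago vs limit 45 → met
5. guards working without current registration 0 ≤ 0 → met
6. general liability coverage $1,450,000 < $1,750,000 → not met
7. condition 'deploys armed guards' does not hold → requirement n/a → met
8. condition 'uses patrol vehicles' does not hold → requirement n/a → met
9. client-site audit 163 days ago vs limit 180 → met
10. incident-reporting audit 279 days ago vs limit 270 → not met
Not met: 6, 10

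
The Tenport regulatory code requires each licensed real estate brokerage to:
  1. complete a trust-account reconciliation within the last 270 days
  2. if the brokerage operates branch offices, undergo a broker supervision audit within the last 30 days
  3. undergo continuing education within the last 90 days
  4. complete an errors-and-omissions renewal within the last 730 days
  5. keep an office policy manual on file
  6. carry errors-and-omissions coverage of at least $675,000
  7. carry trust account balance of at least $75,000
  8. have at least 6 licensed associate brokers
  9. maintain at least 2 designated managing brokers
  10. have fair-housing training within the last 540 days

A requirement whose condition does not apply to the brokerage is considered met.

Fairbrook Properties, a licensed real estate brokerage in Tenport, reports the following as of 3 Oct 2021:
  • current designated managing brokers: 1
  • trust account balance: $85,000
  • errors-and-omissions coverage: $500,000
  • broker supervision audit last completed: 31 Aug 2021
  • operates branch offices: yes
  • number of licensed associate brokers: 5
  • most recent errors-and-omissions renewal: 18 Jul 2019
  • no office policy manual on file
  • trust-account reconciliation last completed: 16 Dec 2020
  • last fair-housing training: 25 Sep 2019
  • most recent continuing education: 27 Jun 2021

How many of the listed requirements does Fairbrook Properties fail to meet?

1. trust-account reconciliation 291 days ago vs limit 270 → not met
2. condition 'operates branch offices' holds; broker supervision audit 33 days ago vs limit 30 → not met
3. continuing education 98 days ago vs limit 90 → not met
4. errors-and-omissions renewal 808 days ago vs limit 730 → not met
5. office policy manual absent → not met
6. errors-and-omissions coverage $500,000 < $675,000 → not met
7. trust account balance $85,000 ≥ $75,000 → met
8. licensed associate brokers 5 < 6 → not met
9. designated managing brokers 1 < 2 → not met
10. fair-housing training 739 days ago vs limit 540 → not met
Not met: 9 of 10

9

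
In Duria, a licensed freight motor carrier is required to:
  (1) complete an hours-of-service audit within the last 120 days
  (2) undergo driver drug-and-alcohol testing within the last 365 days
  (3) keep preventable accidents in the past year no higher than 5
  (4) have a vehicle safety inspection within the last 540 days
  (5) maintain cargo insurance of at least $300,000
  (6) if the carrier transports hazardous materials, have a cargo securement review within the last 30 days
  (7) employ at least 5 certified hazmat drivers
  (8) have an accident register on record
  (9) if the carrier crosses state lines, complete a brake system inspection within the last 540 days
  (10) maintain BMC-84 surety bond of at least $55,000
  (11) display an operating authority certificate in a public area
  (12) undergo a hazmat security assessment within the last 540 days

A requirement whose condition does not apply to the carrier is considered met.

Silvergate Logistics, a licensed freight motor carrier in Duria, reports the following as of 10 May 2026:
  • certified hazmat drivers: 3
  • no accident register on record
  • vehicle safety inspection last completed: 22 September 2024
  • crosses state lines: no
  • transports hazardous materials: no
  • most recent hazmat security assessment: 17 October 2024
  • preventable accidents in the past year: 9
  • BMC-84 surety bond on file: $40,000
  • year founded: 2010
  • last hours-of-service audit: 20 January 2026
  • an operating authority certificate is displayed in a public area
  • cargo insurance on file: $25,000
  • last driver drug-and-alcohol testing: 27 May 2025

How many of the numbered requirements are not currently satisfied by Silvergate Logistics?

7

1. hours-of-service audit 110 days ago vs limit 120 → met
2. driver drug-and-alcohol testing 348 days ago vs limit 365 → met
3. preventable accidents in the past year 9 > 5 → not met
4. vehicle safety inspection 595 days ago vs limit 540 → not met
5. cargo insurance $25,000 < $300,000 → not met
6. condition 'transports hazardous materials' does not hold → requirement n/a → met
7. certified hazmat drivers 3 < 5 → not met
8. accident register absent → not met
9. condition 'crosses state lines' does not hold → requirement n/a → met
10. BMC-84 surety bond $40,000 < $55,000 → not met
11. operating authority certificate present → met
12. hazmat security assessment 570 days ago vs limit 540 → not met
Not met: 7 of 12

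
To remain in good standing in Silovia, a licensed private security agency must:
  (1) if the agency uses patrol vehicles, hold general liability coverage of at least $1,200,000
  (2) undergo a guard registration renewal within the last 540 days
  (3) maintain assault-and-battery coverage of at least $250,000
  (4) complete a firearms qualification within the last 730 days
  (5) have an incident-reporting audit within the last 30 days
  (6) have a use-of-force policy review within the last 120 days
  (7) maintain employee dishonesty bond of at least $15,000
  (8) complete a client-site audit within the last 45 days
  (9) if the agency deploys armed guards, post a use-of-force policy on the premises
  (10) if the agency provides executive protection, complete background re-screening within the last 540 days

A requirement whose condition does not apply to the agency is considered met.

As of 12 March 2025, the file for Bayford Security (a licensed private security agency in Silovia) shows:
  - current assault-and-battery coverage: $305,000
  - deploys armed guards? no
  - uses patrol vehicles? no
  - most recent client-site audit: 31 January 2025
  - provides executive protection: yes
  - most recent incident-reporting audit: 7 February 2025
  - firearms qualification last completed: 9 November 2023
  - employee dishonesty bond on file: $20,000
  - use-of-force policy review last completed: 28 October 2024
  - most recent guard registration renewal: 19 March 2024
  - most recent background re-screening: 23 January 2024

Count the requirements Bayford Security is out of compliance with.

1. condition 'uses patrol vehicles' does not hold → requirement n/a → met
2. guard registration renewal 358 days ago vs limit 540 → met
3. assault-and-battery coverage $305,000 ≥ $250,000 → met
4. firearms qualification 489 days ago vs limit 730 → met
5. incident-reporting audit 33 days ago vs limit 30 → not met
6. use-of-force policy review 135 days ago vs limit 120 → not met
7. employee dishonesty bond $20,000 ≥ $15,000 → met
8. client-site audit 40 days ago vs limit 45 → met
9. condition 'deploys armed guards' does not hold → requirement n/a → met
10. condition 'provides executive protection' holds; background re-screening 414 days ago vs limit 540 → met
Not met: 2 of 10

2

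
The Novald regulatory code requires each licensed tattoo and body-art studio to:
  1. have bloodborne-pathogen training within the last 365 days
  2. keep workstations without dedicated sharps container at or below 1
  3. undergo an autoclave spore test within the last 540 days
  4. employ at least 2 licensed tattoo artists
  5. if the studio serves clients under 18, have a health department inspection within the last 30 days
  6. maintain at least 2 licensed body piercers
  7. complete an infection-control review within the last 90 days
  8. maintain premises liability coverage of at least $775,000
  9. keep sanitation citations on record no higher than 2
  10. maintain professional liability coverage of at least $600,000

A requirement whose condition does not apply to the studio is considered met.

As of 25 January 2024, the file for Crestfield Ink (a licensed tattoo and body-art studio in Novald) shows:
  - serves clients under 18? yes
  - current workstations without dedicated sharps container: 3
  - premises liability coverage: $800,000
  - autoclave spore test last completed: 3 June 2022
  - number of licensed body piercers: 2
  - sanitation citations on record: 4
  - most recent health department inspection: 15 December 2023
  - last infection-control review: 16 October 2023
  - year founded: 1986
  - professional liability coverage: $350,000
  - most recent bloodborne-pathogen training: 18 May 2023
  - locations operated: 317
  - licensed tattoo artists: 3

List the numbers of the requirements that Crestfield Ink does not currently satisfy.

2, 3, 5, 7, 9, 10

1. bloodborne-pathogen training 252 days ago vs limit 365 → met
2. workstations without dedicated sharps container 3 > 1 → not met
3. autoclave spore test 601 days ago vs limit 540 → not met
4. licensed tattoo artists 3 ≥ 2 → met
5. condition 'serves clients under 18' holds; health department inspection 41 days ago vs limit 30 → not met
6. licensed body piercers 2 ≥ 2 → met
7. infection-control review 101 days ago vs limit 90 → not met
8. premises liability coverage $800,000 ≥ $775,000 → met
9. sanitation citations on record 4 > 2 → not met
10. professional liability coverage $350,000 < $600,000 → not met
Not met: 2, 3, 5, 7, 9, 10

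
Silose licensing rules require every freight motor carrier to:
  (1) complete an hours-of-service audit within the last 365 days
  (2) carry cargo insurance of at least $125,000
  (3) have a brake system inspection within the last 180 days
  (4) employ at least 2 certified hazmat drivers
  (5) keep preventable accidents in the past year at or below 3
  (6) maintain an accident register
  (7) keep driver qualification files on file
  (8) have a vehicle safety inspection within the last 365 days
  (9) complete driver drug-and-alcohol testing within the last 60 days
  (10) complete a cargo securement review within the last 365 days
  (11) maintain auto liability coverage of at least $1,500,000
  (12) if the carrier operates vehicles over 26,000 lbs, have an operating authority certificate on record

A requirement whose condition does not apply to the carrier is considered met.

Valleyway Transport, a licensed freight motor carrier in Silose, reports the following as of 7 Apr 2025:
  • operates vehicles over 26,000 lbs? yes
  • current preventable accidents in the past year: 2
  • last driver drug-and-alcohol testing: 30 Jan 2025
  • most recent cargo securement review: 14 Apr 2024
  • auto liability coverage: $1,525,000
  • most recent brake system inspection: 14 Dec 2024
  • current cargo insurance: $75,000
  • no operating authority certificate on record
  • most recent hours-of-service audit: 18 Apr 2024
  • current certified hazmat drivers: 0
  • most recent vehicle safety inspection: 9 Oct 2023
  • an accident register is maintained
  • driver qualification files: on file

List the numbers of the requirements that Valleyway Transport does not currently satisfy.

1. hours-of-service audit 354 days ago vs limit 365 → met
2. cargo insurance $75,000 < $125,000 → not met
3. brake system inspection 114 days ago vs limit 180 → met
4. certified hazmat drivers 0 < 2 → not met
5. preventable accidents in the past year 2 ≤ 3 → met
6. accident register present → met
7. driver qualification files present → met
8. vehicle safety inspection 546 days ago vs limit 365 → not met
9. driver drug-and-alcohol testing 67 days ago vs limit 60 → not met
10. cargo securement review 358 days ago vs limit 365 → met
11. auto liability coverage $1,525,000 ≥ $1,500,000 → met
12. condition 'operates vehicles over 26,000 lbs' holds; operating authority certificate absent → not met
Not met: 2, 4, 8, 9, 12

2, 4, 8, 9, 12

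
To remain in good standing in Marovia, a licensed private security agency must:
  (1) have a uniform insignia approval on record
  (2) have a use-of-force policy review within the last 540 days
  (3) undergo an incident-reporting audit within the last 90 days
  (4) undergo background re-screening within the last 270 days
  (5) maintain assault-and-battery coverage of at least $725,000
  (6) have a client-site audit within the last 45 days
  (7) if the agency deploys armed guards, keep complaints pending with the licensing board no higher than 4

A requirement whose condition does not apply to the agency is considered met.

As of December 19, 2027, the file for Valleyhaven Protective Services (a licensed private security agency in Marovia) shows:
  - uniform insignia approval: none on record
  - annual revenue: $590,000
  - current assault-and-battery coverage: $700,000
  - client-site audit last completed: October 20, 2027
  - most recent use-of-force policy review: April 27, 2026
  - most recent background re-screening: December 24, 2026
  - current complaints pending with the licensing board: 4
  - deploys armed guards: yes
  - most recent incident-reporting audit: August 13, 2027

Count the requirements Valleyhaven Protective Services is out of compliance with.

6

1. uniform insignia approval absent → not met
2. use-of-force policy review 601 days ago vs limit 540 → not met
3. incident-reporting audit 128 days ago vs limit 90 → not met
4. background re-screening 360 days ago vs limit 270 → not met
5. assault-and-battery coverage $700,000 < $725,000 → not met
6. client-site audit 60 days ago vs limit 45 → not met
7. condition 'deploys armed guards' holds; complaints pending with the licensing board 4 ≤ 4 → met
Not met: 6 of 7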